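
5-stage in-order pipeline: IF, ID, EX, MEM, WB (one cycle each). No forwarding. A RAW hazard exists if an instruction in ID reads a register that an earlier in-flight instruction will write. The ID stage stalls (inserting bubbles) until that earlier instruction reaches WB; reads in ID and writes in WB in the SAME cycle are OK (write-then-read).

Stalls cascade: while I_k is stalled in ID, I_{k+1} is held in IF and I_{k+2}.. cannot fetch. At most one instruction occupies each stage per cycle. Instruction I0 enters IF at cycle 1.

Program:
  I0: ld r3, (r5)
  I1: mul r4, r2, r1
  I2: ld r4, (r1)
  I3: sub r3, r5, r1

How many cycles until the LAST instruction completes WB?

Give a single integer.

Answer: 8

Derivation:
I0 ld r3 <- r5: IF@1 ID@2 stall=0 (-) EX@3 MEM@4 WB@5
I1 mul r4 <- r2,r1: IF@2 ID@3 stall=0 (-) EX@4 MEM@5 WB@6
I2 ld r4 <- r1: IF@3 ID@4 stall=0 (-) EX@5 MEM@6 WB@7
I3 sub r3 <- r5,r1: IF@4 ID@5 stall=0 (-) EX@6 MEM@7 WB@8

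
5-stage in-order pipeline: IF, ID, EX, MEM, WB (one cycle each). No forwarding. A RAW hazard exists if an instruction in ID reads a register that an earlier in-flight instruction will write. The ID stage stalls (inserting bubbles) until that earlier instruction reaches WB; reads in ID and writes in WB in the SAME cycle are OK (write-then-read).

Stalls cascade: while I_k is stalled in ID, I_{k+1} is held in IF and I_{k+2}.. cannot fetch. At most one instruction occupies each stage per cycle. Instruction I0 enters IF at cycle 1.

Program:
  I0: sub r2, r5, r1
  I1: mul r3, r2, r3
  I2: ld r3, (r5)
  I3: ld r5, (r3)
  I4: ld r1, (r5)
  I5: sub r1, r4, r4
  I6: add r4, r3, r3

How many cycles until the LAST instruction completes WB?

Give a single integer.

Answer: 17

Derivation:
I0 sub r2 <- r5,r1: IF@1 ID@2 stall=0 (-) EX@3 MEM@4 WB@5
I1 mul r3 <- r2,r3: IF@2 ID@3 stall=2 (RAW on I0.r2 (WB@5)) EX@6 MEM@7 WB@8
I2 ld r3 <- r5: IF@3 ID@6 stall=0 (-) EX@7 MEM@8 WB@9
I3 ld r5 <- r3: IF@6 ID@7 stall=2 (RAW on I2.r3 (WB@9)) EX@10 MEM@11 WB@12
I4 ld r1 <- r5: IF@7 ID@10 stall=2 (RAW on I3.r5 (WB@12)) EX@13 MEM@14 WB@15
I5 sub r1 <- r4,r4: IF@10 ID@13 stall=0 (-) EX@14 MEM@15 WB@16
I6 add r4 <- r3,r3: IF@13 ID@14 stall=0 (-) EX@15 MEM@16 WB@17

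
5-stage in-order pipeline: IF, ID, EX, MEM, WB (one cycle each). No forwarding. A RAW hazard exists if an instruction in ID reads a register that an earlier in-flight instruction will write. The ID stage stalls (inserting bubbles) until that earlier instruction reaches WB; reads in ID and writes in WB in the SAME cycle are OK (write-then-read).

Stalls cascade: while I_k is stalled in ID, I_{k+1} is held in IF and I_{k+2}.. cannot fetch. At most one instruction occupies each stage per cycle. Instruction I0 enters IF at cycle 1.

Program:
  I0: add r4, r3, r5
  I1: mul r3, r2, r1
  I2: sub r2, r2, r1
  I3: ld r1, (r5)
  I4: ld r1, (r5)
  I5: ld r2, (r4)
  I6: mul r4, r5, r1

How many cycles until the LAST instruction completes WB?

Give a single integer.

Answer: 12

Derivation:
I0 add r4 <- r3,r5: IF@1 ID@2 stall=0 (-) EX@3 MEM@4 WB@5
I1 mul r3 <- r2,r1: IF@2 ID@3 stall=0 (-) EX@4 MEM@5 WB@6
I2 sub r2 <- r2,r1: IF@3 ID@4 stall=0 (-) EX@5 MEM@6 WB@7
I3 ld r1 <- r5: IF@4 ID@5 stall=0 (-) EX@6 MEM@7 WB@8
I4 ld r1 <- r5: IF@5 ID@6 stall=0 (-) EX@7 MEM@8 WB@9
I5 ld r2 <- r4: IF@6 ID@7 stall=0 (-) EX@8 MEM@9 WB@10
I6 mul r4 <- r5,r1: IF@7 ID@8 stall=1 (RAW on I4.r1 (WB@9)) EX@10 MEM@11 WB@12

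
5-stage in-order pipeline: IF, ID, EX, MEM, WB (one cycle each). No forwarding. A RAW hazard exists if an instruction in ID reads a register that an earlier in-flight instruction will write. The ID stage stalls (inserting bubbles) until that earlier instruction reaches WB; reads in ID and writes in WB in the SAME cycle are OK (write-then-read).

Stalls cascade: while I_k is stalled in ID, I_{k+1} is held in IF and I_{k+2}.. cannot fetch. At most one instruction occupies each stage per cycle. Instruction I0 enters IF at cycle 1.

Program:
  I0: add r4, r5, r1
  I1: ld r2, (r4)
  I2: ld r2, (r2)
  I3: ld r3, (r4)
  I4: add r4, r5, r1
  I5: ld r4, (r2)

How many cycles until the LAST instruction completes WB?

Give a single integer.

Answer: 14

Derivation:
I0 add r4 <- r5,r1: IF@1 ID@2 stall=0 (-) EX@3 MEM@4 WB@5
I1 ld r2 <- r4: IF@2 ID@3 stall=2 (RAW on I0.r4 (WB@5)) EX@6 MEM@7 WB@8
I2 ld r2 <- r2: IF@3 ID@6 stall=2 (RAW on I1.r2 (WB@8)) EX@9 MEM@10 WB@11
I3 ld r3 <- r4: IF@6 ID@9 stall=0 (-) EX@10 MEM@11 WB@12
I4 add r4 <- r5,r1: IF@9 ID@10 stall=0 (-) EX@11 MEM@12 WB@13
I5 ld r4 <- r2: IF@10 ID@11 stall=0 (-) EX@12 MEM@13 WB@14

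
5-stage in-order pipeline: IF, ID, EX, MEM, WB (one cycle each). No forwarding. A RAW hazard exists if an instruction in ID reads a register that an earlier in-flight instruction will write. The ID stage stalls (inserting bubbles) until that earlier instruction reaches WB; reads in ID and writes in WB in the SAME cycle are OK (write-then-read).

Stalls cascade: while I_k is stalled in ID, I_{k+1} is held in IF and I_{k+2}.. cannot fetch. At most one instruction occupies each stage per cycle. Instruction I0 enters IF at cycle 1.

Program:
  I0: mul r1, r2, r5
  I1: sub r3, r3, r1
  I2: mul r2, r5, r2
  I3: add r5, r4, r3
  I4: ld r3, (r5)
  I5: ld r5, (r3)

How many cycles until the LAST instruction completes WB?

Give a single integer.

I0 mul r1 <- r2,r5: IF@1 ID@2 stall=0 (-) EX@3 MEM@4 WB@5
I1 sub r3 <- r3,r1: IF@2 ID@3 stall=2 (RAW on I0.r1 (WB@5)) EX@6 MEM@7 WB@8
I2 mul r2 <- r5,r2: IF@3 ID@6 stall=0 (-) EX@7 MEM@8 WB@9
I3 add r5 <- r4,r3: IF@6 ID@7 stall=1 (RAW on I1.r3 (WB@8)) EX@9 MEM@10 WB@11
I4 ld r3 <- r5: IF@7 ID@9 stall=2 (RAW on I3.r5 (WB@11)) EX@12 MEM@13 WB@14
I5 ld r5 <- r3: IF@9 ID@12 stall=2 (RAW on I4.r3 (WB@14)) EX@15 MEM@16 WB@17

Answer: 17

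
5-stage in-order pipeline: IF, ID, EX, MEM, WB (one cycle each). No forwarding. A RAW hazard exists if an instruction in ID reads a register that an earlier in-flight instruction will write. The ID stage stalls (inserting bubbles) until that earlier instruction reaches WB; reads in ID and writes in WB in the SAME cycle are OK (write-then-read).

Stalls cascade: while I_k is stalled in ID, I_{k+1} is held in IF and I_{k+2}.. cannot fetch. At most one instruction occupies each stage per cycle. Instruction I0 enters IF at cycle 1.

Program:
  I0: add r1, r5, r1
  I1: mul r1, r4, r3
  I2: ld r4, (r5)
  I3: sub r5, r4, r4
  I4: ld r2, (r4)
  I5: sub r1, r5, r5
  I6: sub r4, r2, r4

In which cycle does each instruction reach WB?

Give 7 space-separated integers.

I0 add r1 <- r5,r1: IF@1 ID@2 stall=0 (-) EX@3 MEM@4 WB@5
I1 mul r1 <- r4,r3: IF@2 ID@3 stall=0 (-) EX@4 MEM@5 WB@6
I2 ld r4 <- r5: IF@3 ID@4 stall=0 (-) EX@5 MEM@6 WB@7
I3 sub r5 <- r4,r4: IF@4 ID@5 stall=2 (RAW on I2.r4 (WB@7)) EX@8 MEM@9 WB@10
I4 ld r2 <- r4: IF@5 ID@8 stall=0 (-) EX@9 MEM@10 WB@11
I5 sub r1 <- r5,r5: IF@8 ID@9 stall=1 (RAW on I3.r5 (WB@10)) EX@11 MEM@12 WB@13
I6 sub r4 <- r2,r4: IF@9 ID@11 stall=0 (-) EX@12 MEM@13 WB@14

Answer: 5 6 7 10 11 13 14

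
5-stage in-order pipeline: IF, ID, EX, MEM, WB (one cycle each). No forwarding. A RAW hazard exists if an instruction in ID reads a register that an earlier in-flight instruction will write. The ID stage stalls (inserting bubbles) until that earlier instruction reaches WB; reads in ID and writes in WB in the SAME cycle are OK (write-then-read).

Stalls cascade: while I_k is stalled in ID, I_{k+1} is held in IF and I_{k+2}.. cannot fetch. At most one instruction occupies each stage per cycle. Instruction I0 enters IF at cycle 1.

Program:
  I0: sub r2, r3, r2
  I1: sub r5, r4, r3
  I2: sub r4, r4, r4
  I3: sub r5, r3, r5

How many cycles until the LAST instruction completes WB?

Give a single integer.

I0 sub r2 <- r3,r2: IF@1 ID@2 stall=0 (-) EX@3 MEM@4 WB@5
I1 sub r5 <- r4,r3: IF@2 ID@3 stall=0 (-) EX@4 MEM@5 WB@6
I2 sub r4 <- r4,r4: IF@3 ID@4 stall=0 (-) EX@5 MEM@6 WB@7
I3 sub r5 <- r3,r5: IF@4 ID@5 stall=1 (RAW on I1.r5 (WB@6)) EX@7 MEM@8 WB@9

Answer: 9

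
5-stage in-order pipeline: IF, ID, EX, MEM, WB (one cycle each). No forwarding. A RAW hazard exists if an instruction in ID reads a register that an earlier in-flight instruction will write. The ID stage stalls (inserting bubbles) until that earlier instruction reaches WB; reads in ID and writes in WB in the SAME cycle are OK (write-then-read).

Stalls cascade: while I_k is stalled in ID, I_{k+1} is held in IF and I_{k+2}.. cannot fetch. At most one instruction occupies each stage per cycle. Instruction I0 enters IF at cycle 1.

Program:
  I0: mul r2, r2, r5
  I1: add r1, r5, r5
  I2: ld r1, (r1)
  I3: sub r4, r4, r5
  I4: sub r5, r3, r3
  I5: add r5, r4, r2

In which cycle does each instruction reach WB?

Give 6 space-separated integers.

Answer: 5 6 9 10 11 13

Derivation:
I0 mul r2 <- r2,r5: IF@1 ID@2 stall=0 (-) EX@3 MEM@4 WB@5
I1 add r1 <- r5,r5: IF@2 ID@3 stall=0 (-) EX@4 MEM@5 WB@6
I2 ld r1 <- r1: IF@3 ID@4 stall=2 (RAW on I1.r1 (WB@6)) EX@7 MEM@8 WB@9
I3 sub r4 <- r4,r5: IF@4 ID@7 stall=0 (-) EX@8 MEM@9 WB@10
I4 sub r5 <- r3,r3: IF@7 ID@8 stall=0 (-) EX@9 MEM@10 WB@11
I5 add r5 <- r4,r2: IF@8 ID@9 stall=1 (RAW on I3.r4 (WB@10)) EX@11 MEM@12 WB@13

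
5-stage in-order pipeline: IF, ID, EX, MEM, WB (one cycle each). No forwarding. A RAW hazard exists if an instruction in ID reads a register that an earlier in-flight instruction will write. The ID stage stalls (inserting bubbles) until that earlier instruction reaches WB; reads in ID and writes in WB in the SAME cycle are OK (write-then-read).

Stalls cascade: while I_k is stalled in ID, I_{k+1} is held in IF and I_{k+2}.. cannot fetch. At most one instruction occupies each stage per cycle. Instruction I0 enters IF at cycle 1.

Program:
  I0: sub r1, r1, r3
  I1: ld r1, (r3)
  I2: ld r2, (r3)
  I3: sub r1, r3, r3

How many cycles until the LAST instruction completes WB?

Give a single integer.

Answer: 8

Derivation:
I0 sub r1 <- r1,r3: IF@1 ID@2 stall=0 (-) EX@3 MEM@4 WB@5
I1 ld r1 <- r3: IF@2 ID@3 stall=0 (-) EX@4 MEM@5 WB@6
I2 ld r2 <- r3: IF@3 ID@4 stall=0 (-) EX@5 MEM@6 WB@7
I3 sub r1 <- r3,r3: IF@4 ID@5 stall=0 (-) EX@6 MEM@7 WB@8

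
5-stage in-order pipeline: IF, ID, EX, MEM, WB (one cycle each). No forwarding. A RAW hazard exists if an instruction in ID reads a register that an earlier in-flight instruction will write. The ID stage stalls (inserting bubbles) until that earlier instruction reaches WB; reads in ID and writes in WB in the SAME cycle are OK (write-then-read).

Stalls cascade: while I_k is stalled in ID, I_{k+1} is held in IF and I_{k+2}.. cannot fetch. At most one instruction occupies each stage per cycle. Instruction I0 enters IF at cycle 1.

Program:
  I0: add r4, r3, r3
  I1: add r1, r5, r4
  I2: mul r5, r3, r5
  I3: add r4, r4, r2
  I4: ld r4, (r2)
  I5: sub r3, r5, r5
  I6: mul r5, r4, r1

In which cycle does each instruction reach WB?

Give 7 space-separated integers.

Answer: 5 8 9 10 11 12 14

Derivation:
I0 add r4 <- r3,r3: IF@1 ID@2 stall=0 (-) EX@3 MEM@4 WB@5
I1 add r1 <- r5,r4: IF@2 ID@3 stall=2 (RAW on I0.r4 (WB@5)) EX@6 MEM@7 WB@8
I2 mul r5 <- r3,r5: IF@3 ID@6 stall=0 (-) EX@7 MEM@8 WB@9
I3 add r4 <- r4,r2: IF@6 ID@7 stall=0 (-) EX@8 MEM@9 WB@10
I4 ld r4 <- r2: IF@7 ID@8 stall=0 (-) EX@9 MEM@10 WB@11
I5 sub r3 <- r5,r5: IF@8 ID@9 stall=0 (-) EX@10 MEM@11 WB@12
I6 mul r5 <- r4,r1: IF@9 ID@10 stall=1 (RAW on I4.r4 (WB@11)) EX@12 MEM@13 WB@14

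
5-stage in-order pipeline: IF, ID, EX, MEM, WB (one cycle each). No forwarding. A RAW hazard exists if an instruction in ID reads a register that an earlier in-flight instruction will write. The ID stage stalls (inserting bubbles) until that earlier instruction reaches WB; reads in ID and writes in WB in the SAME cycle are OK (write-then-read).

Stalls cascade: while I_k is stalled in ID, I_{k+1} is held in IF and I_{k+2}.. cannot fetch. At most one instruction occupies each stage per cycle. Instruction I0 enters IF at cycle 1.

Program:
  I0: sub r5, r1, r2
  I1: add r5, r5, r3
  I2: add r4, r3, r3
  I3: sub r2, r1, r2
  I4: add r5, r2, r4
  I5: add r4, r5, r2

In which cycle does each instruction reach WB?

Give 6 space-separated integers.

Answer: 5 8 9 10 13 16

Derivation:
I0 sub r5 <- r1,r2: IF@1 ID@2 stall=0 (-) EX@3 MEM@4 WB@5
I1 add r5 <- r5,r3: IF@2 ID@3 stall=2 (RAW on I0.r5 (WB@5)) EX@6 MEM@7 WB@8
I2 add r4 <- r3,r3: IF@3 ID@6 stall=0 (-) EX@7 MEM@8 WB@9
I3 sub r2 <- r1,r2: IF@6 ID@7 stall=0 (-) EX@8 MEM@9 WB@10
I4 add r5 <- r2,r4: IF@7 ID@8 stall=2 (RAW on I3.r2 (WB@10)) EX@11 MEM@12 WB@13
I5 add r4 <- r5,r2: IF@8 ID@11 stall=2 (RAW on I4.r5 (WB@13)) EX@14 MEM@15 WB@16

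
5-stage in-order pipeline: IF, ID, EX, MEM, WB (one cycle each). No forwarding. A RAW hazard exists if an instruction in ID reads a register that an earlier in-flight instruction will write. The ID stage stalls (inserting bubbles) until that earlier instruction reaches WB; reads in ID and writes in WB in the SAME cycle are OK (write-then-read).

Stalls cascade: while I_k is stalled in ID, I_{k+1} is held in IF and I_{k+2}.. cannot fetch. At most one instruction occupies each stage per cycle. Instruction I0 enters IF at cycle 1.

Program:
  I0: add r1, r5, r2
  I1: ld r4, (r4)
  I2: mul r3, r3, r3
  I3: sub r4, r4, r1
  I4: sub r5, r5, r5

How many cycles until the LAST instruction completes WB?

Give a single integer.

Answer: 10

Derivation:
I0 add r1 <- r5,r2: IF@1 ID@2 stall=0 (-) EX@3 MEM@4 WB@5
I1 ld r4 <- r4: IF@2 ID@3 stall=0 (-) EX@4 MEM@5 WB@6
I2 mul r3 <- r3,r3: IF@3 ID@4 stall=0 (-) EX@5 MEM@6 WB@7
I3 sub r4 <- r4,r1: IF@4 ID@5 stall=1 (RAW on I1.r4 (WB@6)) EX@7 MEM@8 WB@9
I4 sub r5 <- r5,r5: IF@5 ID@7 stall=0 (-) EX@8 MEM@9 WB@10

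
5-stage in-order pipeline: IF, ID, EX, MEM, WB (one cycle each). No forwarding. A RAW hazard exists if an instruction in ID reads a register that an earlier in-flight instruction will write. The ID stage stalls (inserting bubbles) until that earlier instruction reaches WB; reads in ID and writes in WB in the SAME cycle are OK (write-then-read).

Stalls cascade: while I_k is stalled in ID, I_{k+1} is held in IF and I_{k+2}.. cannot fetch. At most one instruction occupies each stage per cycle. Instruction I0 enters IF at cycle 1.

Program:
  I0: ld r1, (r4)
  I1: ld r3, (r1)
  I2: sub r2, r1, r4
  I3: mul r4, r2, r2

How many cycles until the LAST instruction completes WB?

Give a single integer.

I0 ld r1 <- r4: IF@1 ID@2 stall=0 (-) EX@3 MEM@4 WB@5
I1 ld r3 <- r1: IF@2 ID@3 stall=2 (RAW on I0.r1 (WB@5)) EX@6 MEM@7 WB@8
I2 sub r2 <- r1,r4: IF@3 ID@6 stall=0 (-) EX@7 MEM@8 WB@9
I3 mul r4 <- r2,r2: IF@6 ID@7 stall=2 (RAW on I2.r2 (WB@9)) EX@10 MEM@11 WB@12

Answer: 12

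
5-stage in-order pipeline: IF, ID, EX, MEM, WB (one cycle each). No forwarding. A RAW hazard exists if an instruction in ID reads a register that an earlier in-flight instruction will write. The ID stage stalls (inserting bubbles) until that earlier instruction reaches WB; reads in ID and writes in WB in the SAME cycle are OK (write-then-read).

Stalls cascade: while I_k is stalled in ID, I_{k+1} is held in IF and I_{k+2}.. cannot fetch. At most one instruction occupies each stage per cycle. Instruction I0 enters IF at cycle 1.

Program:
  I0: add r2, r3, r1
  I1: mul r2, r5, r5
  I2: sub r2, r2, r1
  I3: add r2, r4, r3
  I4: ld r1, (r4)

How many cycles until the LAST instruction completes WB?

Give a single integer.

Answer: 11

Derivation:
I0 add r2 <- r3,r1: IF@1 ID@2 stall=0 (-) EX@3 MEM@4 WB@5
I1 mul r2 <- r5,r5: IF@2 ID@3 stall=0 (-) EX@4 MEM@5 WB@6
I2 sub r2 <- r2,r1: IF@3 ID@4 stall=2 (RAW on I1.r2 (WB@6)) EX@7 MEM@8 WB@9
I3 add r2 <- r4,r3: IF@4 ID@7 stall=0 (-) EX@8 MEM@9 WB@10
I4 ld r1 <- r4: IF@7 ID@8 stall=0 (-) EX@9 MEM@10 WB@11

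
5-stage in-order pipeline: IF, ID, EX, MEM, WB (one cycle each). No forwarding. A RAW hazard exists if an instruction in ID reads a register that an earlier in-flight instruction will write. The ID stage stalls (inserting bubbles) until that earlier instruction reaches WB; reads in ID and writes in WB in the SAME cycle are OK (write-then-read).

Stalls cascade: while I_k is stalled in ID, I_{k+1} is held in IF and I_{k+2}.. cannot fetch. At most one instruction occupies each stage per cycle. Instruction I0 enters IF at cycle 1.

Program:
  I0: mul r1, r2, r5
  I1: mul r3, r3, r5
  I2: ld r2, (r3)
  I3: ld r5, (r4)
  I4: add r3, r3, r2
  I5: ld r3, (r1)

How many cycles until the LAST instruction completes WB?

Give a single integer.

I0 mul r1 <- r2,r5: IF@1 ID@2 stall=0 (-) EX@3 MEM@4 WB@5
I1 mul r3 <- r3,r5: IF@2 ID@3 stall=0 (-) EX@4 MEM@5 WB@6
I2 ld r2 <- r3: IF@3 ID@4 stall=2 (RAW on I1.r3 (WB@6)) EX@7 MEM@8 WB@9
I3 ld r5 <- r4: IF@4 ID@7 stall=0 (-) EX@8 MEM@9 WB@10
I4 add r3 <- r3,r2: IF@7 ID@8 stall=1 (RAW on I2.r2 (WB@9)) EX@10 MEM@11 WB@12
I5 ld r3 <- r1: IF@8 ID@10 stall=0 (-) EX@11 MEM@12 WB@13

Answer: 13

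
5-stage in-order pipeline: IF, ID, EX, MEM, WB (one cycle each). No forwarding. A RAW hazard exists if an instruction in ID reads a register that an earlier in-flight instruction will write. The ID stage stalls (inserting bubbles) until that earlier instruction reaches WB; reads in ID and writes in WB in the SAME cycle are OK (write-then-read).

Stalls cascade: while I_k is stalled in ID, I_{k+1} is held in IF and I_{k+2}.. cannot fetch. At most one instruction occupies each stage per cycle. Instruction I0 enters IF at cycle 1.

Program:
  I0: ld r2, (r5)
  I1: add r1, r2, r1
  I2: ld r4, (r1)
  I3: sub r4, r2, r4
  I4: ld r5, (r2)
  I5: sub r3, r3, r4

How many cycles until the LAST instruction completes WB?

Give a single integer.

I0 ld r2 <- r5: IF@1 ID@2 stall=0 (-) EX@3 MEM@4 WB@5
I1 add r1 <- r2,r1: IF@2 ID@3 stall=2 (RAW on I0.r2 (WB@5)) EX@6 MEM@7 WB@8
I2 ld r4 <- r1: IF@3 ID@6 stall=2 (RAW on I1.r1 (WB@8)) EX@9 MEM@10 WB@11
I3 sub r4 <- r2,r4: IF@6 ID@9 stall=2 (RAW on I2.r4 (WB@11)) EX@12 MEM@13 WB@14
I4 ld r5 <- r2: IF@9 ID@12 stall=0 (-) EX@13 MEM@14 WB@15
I5 sub r3 <- r3,r4: IF@12 ID@13 stall=1 (RAW on I3.r4 (WB@14)) EX@15 MEM@16 WB@17

Answer: 17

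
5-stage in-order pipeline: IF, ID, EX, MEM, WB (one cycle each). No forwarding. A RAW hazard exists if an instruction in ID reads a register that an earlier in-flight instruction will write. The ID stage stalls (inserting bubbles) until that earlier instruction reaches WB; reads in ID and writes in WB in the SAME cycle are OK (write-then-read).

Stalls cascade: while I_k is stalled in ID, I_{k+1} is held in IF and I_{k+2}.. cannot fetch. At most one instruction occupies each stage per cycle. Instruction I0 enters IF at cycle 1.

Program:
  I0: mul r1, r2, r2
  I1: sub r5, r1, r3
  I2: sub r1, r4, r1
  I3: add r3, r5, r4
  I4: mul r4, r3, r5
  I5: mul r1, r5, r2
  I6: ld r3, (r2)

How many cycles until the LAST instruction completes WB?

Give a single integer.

I0 mul r1 <- r2,r2: IF@1 ID@2 stall=0 (-) EX@3 MEM@4 WB@5
I1 sub r5 <- r1,r3: IF@2 ID@3 stall=2 (RAW on I0.r1 (WB@5)) EX@6 MEM@7 WB@8
I2 sub r1 <- r4,r1: IF@3 ID@6 stall=0 (-) EX@7 MEM@8 WB@9
I3 add r3 <- r5,r4: IF@6 ID@7 stall=1 (RAW on I1.r5 (WB@8)) EX@9 MEM@10 WB@11
I4 mul r4 <- r3,r5: IF@7 ID@9 stall=2 (RAW on I3.r3 (WB@11)) EX@12 MEM@13 WB@14
I5 mul r1 <- r5,r2: IF@9 ID@12 stall=0 (-) EX@13 MEM@14 WB@15
I6 ld r3 <- r2: IF@12 ID@13 stall=0 (-) EX@14 MEM@15 WB@16

Answer: 16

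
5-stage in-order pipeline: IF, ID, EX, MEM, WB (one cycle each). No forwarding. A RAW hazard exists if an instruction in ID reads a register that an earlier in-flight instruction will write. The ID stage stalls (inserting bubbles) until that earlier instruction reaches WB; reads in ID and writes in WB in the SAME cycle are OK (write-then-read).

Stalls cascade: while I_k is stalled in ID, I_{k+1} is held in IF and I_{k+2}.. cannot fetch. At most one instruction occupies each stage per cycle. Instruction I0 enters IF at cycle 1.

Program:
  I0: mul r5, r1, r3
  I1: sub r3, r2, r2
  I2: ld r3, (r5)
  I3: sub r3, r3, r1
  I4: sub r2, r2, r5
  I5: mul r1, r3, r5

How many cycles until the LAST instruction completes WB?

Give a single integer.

Answer: 14

Derivation:
I0 mul r5 <- r1,r3: IF@1 ID@2 stall=0 (-) EX@3 MEM@4 WB@5
I1 sub r3 <- r2,r2: IF@2 ID@3 stall=0 (-) EX@4 MEM@5 WB@6
I2 ld r3 <- r5: IF@3 ID@4 stall=1 (RAW on I0.r5 (WB@5)) EX@6 MEM@7 WB@8
I3 sub r3 <- r3,r1: IF@4 ID@6 stall=2 (RAW on I2.r3 (WB@8)) EX@9 MEM@10 WB@11
I4 sub r2 <- r2,r5: IF@6 ID@9 stall=0 (-) EX@10 MEM@11 WB@12
I5 mul r1 <- r3,r5: IF@9 ID@10 stall=1 (RAW on I3.r3 (WB@11)) EX@12 MEM@13 WB@14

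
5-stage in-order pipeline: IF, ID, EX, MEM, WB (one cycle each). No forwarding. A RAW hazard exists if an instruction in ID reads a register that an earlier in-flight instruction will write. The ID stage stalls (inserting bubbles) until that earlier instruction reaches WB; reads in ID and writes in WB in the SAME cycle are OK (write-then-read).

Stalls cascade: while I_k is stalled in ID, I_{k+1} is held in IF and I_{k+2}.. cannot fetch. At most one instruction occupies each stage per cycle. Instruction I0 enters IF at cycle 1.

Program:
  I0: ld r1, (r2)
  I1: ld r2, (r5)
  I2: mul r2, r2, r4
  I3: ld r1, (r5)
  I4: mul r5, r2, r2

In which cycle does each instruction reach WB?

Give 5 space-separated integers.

I0 ld r1 <- r2: IF@1 ID@2 stall=0 (-) EX@3 MEM@4 WB@5
I1 ld r2 <- r5: IF@2 ID@3 stall=0 (-) EX@4 MEM@5 WB@6
I2 mul r2 <- r2,r4: IF@3 ID@4 stall=2 (RAW on I1.r2 (WB@6)) EX@7 MEM@8 WB@9
I3 ld r1 <- r5: IF@4 ID@7 stall=0 (-) EX@8 MEM@9 WB@10
I4 mul r5 <- r2,r2: IF@7 ID@8 stall=1 (RAW on I2.r2 (WB@9)) EX@10 MEM@11 WB@12

Answer: 5 6 9 10 12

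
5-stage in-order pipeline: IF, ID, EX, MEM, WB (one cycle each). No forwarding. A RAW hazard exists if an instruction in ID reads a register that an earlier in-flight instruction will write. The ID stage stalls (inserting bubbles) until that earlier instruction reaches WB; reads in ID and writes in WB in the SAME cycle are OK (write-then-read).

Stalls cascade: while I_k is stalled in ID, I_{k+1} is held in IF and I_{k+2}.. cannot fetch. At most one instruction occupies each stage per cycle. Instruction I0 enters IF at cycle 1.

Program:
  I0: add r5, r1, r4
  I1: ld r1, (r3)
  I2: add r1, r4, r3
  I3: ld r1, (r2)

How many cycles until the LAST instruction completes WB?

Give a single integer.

I0 add r5 <- r1,r4: IF@1 ID@2 stall=0 (-) EX@3 MEM@4 WB@5
I1 ld r1 <- r3: IF@2 ID@3 stall=0 (-) EX@4 MEM@5 WB@6
I2 add r1 <- r4,r3: IF@3 ID@4 stall=0 (-) EX@5 MEM@6 WB@7
I3 ld r1 <- r2: IF@4 ID@5 stall=0 (-) EX@6 MEM@7 WB@8

Answer: 8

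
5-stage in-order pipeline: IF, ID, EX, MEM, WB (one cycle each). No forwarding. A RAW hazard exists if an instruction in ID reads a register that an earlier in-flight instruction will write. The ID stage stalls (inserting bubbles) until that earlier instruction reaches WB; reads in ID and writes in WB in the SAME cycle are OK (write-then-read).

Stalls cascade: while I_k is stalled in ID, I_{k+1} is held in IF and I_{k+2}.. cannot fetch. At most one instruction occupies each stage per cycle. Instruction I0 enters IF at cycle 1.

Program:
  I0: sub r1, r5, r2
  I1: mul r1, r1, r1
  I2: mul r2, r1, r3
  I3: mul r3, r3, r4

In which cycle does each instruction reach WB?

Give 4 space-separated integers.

Answer: 5 8 11 12

Derivation:
I0 sub r1 <- r5,r2: IF@1 ID@2 stall=0 (-) EX@3 MEM@4 WB@5
I1 mul r1 <- r1,r1: IF@2 ID@3 stall=2 (RAW on I0.r1 (WB@5)) EX@6 MEM@7 WB@8
I2 mul r2 <- r1,r3: IF@3 ID@6 stall=2 (RAW on I1.r1 (WB@8)) EX@9 MEM@10 WB@11
I3 mul r3 <- r3,r4: IF@6 ID@9 stall=0 (-) EX@10 MEM@11 WB@12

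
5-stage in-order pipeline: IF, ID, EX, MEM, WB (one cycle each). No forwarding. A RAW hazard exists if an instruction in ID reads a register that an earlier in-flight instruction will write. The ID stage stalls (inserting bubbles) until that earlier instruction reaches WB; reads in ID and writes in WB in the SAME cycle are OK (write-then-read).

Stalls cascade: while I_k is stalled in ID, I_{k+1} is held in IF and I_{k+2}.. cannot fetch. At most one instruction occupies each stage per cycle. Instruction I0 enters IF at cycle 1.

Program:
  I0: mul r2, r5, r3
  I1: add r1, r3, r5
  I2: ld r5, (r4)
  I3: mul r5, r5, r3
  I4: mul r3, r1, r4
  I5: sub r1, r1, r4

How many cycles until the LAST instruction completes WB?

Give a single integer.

I0 mul r2 <- r5,r3: IF@1 ID@2 stall=0 (-) EX@3 MEM@4 WB@5
I1 add r1 <- r3,r5: IF@2 ID@3 stall=0 (-) EX@4 MEM@5 WB@6
I2 ld r5 <- r4: IF@3 ID@4 stall=0 (-) EX@5 MEM@6 WB@7
I3 mul r5 <- r5,r3: IF@4 ID@5 stall=2 (RAW on I2.r5 (WB@7)) EX@8 MEM@9 WB@10
I4 mul r3 <- r1,r4: IF@5 ID@8 stall=0 (-) EX@9 MEM@10 WB@11
I5 sub r1 <- r1,r4: IF@8 ID@9 stall=0 (-) EX@10 MEM@11 WB@12

Answer: 12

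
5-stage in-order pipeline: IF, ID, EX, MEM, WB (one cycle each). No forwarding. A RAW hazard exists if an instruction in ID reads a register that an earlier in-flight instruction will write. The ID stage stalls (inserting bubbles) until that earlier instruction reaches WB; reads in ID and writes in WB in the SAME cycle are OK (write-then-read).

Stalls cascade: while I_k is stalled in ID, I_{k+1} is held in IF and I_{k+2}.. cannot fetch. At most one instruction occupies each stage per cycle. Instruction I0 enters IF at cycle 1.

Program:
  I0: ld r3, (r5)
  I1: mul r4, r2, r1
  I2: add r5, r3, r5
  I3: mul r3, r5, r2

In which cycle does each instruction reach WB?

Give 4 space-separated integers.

I0 ld r3 <- r5: IF@1 ID@2 stall=0 (-) EX@3 MEM@4 WB@5
I1 mul r4 <- r2,r1: IF@2 ID@3 stall=0 (-) EX@4 MEM@5 WB@6
I2 add r5 <- r3,r5: IF@3 ID@4 stall=1 (RAW on I0.r3 (WB@5)) EX@6 MEM@7 WB@8
I3 mul r3 <- r5,r2: IF@4 ID@6 stall=2 (RAW on I2.r5 (WB@8)) EX@9 MEM@10 WB@11

Answer: 5 6 8 11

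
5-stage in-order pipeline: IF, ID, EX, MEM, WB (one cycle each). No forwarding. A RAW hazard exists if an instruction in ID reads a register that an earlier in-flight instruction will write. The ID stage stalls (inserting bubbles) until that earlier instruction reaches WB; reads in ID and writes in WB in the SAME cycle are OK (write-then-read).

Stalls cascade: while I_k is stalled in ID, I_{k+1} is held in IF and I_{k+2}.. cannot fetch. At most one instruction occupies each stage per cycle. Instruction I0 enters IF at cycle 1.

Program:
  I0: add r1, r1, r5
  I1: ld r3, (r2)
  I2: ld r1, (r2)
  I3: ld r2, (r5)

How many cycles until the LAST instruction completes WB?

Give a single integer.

Answer: 8

Derivation:
I0 add r1 <- r1,r5: IF@1 ID@2 stall=0 (-) EX@3 MEM@4 WB@5
I1 ld r3 <- r2: IF@2 ID@3 stall=0 (-) EX@4 MEM@5 WB@6
I2 ld r1 <- r2: IF@3 ID@4 stall=0 (-) EX@5 MEM@6 WB@7
I3 ld r2 <- r5: IF@4 ID@5 stall=0 (-) EX@6 MEM@7 WB@8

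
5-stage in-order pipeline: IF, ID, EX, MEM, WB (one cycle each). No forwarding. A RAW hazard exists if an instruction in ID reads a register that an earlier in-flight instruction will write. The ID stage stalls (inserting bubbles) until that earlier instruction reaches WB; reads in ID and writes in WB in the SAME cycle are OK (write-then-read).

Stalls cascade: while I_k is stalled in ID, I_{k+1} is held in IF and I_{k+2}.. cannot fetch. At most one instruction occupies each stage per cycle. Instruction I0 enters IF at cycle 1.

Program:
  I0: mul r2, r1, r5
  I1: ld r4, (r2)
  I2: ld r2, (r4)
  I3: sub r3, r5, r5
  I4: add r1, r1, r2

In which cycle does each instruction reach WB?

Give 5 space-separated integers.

Answer: 5 8 11 12 14

Derivation:
I0 mul r2 <- r1,r5: IF@1 ID@2 stall=0 (-) EX@3 MEM@4 WB@5
I1 ld r4 <- r2: IF@2 ID@3 stall=2 (RAW on I0.r2 (WB@5)) EX@6 MEM@7 WB@8
I2 ld r2 <- r4: IF@3 ID@6 stall=2 (RAW on I1.r4 (WB@8)) EX@9 MEM@10 WB@11
I3 sub r3 <- r5,r5: IF@6 ID@9 stall=0 (-) EX@10 MEM@11 WB@12
I4 add r1 <- r1,r2: IF@9 ID@10 stall=1 (RAW on I2.r2 (WB@11)) EX@12 MEM@13 WB@14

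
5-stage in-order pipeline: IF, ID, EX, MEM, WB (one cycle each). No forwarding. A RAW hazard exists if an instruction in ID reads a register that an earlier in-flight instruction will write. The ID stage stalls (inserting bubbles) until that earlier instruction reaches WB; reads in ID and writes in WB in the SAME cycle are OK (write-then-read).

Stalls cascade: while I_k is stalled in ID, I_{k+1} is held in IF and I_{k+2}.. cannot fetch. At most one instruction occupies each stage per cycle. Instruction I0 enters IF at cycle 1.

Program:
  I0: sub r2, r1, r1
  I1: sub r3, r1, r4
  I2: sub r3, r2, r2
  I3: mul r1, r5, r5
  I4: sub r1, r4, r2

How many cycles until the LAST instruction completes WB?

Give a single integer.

Answer: 10

Derivation:
I0 sub r2 <- r1,r1: IF@1 ID@2 stall=0 (-) EX@3 MEM@4 WB@5
I1 sub r3 <- r1,r4: IF@2 ID@3 stall=0 (-) EX@4 MEM@5 WB@6
I2 sub r3 <- r2,r2: IF@3 ID@4 stall=1 (RAW on I0.r2 (WB@5)) EX@6 MEM@7 WB@8
I3 mul r1 <- r5,r5: IF@4 ID@6 stall=0 (-) EX@7 MEM@8 WB@9
I4 sub r1 <- r4,r2: IF@6 ID@7 stall=0 (-) EX@8 MEM@9 WB@10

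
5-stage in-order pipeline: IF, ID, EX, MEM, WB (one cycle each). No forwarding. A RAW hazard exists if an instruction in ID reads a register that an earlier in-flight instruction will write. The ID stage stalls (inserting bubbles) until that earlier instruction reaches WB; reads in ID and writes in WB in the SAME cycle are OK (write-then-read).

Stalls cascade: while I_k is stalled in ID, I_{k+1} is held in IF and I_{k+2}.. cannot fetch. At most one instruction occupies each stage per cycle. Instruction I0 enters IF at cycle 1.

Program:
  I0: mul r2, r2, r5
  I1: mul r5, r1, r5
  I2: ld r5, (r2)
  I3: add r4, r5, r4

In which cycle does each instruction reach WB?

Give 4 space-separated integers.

Answer: 5 6 8 11

Derivation:
I0 mul r2 <- r2,r5: IF@1 ID@2 stall=0 (-) EX@3 MEM@4 WB@5
I1 mul r5 <- r1,r5: IF@2 ID@3 stall=0 (-) EX@4 MEM@5 WB@6
I2 ld r5 <- r2: IF@3 ID@4 stall=1 (RAW on I0.r2 (WB@5)) EX@6 MEM@7 WB@8
I3 add r4 <- r5,r4: IF@4 ID@6 stall=2 (RAW on I2.r5 (WB@8)) EX@9 MEM@10 WB@11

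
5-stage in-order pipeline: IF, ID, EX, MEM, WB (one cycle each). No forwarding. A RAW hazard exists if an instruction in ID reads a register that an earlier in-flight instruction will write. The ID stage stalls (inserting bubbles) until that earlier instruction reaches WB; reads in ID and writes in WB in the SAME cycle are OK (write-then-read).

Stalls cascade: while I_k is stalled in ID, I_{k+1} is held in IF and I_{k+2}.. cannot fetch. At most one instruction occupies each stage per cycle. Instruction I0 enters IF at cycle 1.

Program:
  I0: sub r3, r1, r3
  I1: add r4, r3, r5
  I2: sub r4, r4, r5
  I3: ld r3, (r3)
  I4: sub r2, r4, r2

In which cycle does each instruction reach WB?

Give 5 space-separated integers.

I0 sub r3 <- r1,r3: IF@1 ID@2 stall=0 (-) EX@3 MEM@4 WB@5
I1 add r4 <- r3,r5: IF@2 ID@3 stall=2 (RAW on I0.r3 (WB@5)) EX@6 MEM@7 WB@8
I2 sub r4 <- r4,r5: IF@3 ID@6 stall=2 (RAW on I1.r4 (WB@8)) EX@9 MEM@10 WB@11
I3 ld r3 <- r3: IF@6 ID@9 stall=0 (-) EX@10 MEM@11 WB@12
I4 sub r2 <- r4,r2: IF@9 ID@10 stall=1 (RAW on I2.r4 (WB@11)) EX@12 MEM@13 WB@14

Answer: 5 8 11 12 14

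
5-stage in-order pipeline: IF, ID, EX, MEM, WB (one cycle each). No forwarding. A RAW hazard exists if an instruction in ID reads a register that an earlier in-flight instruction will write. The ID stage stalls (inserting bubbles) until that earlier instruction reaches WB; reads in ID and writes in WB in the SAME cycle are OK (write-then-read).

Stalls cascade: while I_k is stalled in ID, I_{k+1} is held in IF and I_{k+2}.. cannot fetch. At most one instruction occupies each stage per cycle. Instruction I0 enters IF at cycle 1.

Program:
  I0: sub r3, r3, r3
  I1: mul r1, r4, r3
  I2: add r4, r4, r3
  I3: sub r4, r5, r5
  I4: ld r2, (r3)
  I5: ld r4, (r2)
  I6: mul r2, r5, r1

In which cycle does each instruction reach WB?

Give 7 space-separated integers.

Answer: 5 8 9 10 11 14 15

Derivation:
I0 sub r3 <- r3,r3: IF@1 ID@2 stall=0 (-) EX@3 MEM@4 WB@5
I1 mul r1 <- r4,r3: IF@2 ID@3 stall=2 (RAW on I0.r3 (WB@5)) EX@6 MEM@7 WB@8
I2 add r4 <- r4,r3: IF@3 ID@6 stall=0 (-) EX@7 MEM@8 WB@9
I3 sub r4 <- r5,r5: IF@6 ID@7 stall=0 (-) EX@8 MEM@9 WB@10
I4 ld r2 <- r3: IF@7 ID@8 stall=0 (-) EX@9 MEM@10 WB@11
I5 ld r4 <- r2: IF@8 ID@9 stall=2 (RAW on I4.r2 (WB@11)) EX@12 MEM@13 WB@14
I6 mul r2 <- r5,r1: IF@9 ID@12 stall=0 (-) EX@13 MEM@14 WB@15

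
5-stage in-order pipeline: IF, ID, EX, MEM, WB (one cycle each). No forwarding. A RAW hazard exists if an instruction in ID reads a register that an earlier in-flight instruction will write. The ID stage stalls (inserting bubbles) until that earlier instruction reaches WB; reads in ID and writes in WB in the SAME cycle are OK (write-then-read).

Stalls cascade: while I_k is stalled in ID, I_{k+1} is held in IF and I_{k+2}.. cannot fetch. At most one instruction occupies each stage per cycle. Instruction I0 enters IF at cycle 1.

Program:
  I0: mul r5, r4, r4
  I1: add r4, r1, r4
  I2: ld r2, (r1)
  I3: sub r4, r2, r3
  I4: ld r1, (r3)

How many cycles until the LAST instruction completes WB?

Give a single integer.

I0 mul r5 <- r4,r4: IF@1 ID@2 stall=0 (-) EX@3 MEM@4 WB@5
I1 add r4 <- r1,r4: IF@2 ID@3 stall=0 (-) EX@4 MEM@5 WB@6
I2 ld r2 <- r1: IF@3 ID@4 stall=0 (-) EX@5 MEM@6 WB@7
I3 sub r4 <- r2,r3: IF@4 ID@5 stall=2 (RAW on I2.r2 (WB@7)) EX@8 MEM@9 WB@10
I4 ld r1 <- r3: IF@5 ID@8 stall=0 (-) EX@9 MEM@10 WB@11

Answer: 11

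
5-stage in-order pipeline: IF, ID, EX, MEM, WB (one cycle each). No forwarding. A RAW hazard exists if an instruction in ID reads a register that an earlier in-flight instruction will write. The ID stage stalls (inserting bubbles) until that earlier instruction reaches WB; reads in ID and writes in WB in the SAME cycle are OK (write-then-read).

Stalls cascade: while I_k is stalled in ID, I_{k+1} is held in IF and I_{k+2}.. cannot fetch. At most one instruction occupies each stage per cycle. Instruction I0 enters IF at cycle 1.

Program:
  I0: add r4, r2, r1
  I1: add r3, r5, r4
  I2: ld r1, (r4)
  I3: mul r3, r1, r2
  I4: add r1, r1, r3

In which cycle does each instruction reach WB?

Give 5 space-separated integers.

I0 add r4 <- r2,r1: IF@1 ID@2 stall=0 (-) EX@3 MEM@4 WB@5
I1 add r3 <- r5,r4: IF@2 ID@3 stall=2 (RAW on I0.r4 (WB@5)) EX@6 MEM@7 WB@8
I2 ld r1 <- r4: IF@3 ID@6 stall=0 (-) EX@7 MEM@8 WB@9
I3 mul r3 <- r1,r2: IF@6 ID@7 stall=2 (RAW on I2.r1 (WB@9)) EX@10 MEM@11 WB@12
I4 add r1 <- r1,r3: IF@7 ID@10 stall=2 (RAW on I3.r3 (WB@12)) EX@13 MEM@14 WB@15

Answer: 5 8 9 12 15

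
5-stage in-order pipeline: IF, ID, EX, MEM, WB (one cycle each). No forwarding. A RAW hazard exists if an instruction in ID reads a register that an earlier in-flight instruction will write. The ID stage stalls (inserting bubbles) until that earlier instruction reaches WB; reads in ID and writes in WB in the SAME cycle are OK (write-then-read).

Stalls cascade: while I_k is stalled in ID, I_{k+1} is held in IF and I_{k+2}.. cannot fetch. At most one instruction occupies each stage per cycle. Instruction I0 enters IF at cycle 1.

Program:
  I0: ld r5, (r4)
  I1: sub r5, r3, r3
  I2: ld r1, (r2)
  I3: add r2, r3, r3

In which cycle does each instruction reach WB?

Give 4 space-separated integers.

Answer: 5 6 7 8

Derivation:
I0 ld r5 <- r4: IF@1 ID@2 stall=0 (-) EX@3 MEM@4 WB@5
I1 sub r5 <- r3,r3: IF@2 ID@3 stall=0 (-) EX@4 MEM@5 WB@6
I2 ld r1 <- r2: IF@3 ID@4 stall=0 (-) EX@5 MEM@6 WB@7
I3 add r2 <- r3,r3: IF@4 ID@5 stall=0 (-) EX@6 MEM@7 WB@8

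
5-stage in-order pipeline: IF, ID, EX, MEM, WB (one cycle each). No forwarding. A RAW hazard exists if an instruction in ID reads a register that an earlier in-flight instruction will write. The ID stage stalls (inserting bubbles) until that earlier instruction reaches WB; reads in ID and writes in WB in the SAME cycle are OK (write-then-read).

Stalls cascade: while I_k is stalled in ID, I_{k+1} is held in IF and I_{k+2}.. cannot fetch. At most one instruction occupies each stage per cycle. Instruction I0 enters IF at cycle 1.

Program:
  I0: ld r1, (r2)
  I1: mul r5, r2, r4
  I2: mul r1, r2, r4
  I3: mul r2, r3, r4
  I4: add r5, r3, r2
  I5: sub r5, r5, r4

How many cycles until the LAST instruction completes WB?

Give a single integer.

I0 ld r1 <- r2: IF@1 ID@2 stall=0 (-) EX@3 MEM@4 WB@5
I1 mul r5 <- r2,r4: IF@2 ID@3 stall=0 (-) EX@4 MEM@5 WB@6
I2 mul r1 <- r2,r4: IF@3 ID@4 stall=0 (-) EX@5 MEM@6 WB@7
I3 mul r2 <- r3,r4: IF@4 ID@5 stall=0 (-) EX@6 MEM@7 WB@8
I4 add r5 <- r3,r2: IF@5 ID@6 stall=2 (RAW on I3.r2 (WB@8)) EX@9 MEM@10 WB@11
I5 sub r5 <- r5,r4: IF@6 ID@9 stall=2 (RAW on I4.r5 (WB@11)) EX@12 MEM@13 WB@14

Answer: 14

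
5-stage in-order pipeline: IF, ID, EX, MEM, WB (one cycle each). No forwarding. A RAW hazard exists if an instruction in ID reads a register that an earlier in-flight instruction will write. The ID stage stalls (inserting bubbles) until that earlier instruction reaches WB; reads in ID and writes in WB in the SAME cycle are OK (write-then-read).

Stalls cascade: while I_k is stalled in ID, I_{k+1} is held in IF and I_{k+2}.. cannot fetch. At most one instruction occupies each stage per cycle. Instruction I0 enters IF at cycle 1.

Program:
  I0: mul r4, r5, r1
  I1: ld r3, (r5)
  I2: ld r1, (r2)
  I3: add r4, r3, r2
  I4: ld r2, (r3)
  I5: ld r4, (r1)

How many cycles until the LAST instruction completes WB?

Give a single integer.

I0 mul r4 <- r5,r1: IF@1 ID@2 stall=0 (-) EX@3 MEM@4 WB@5
I1 ld r3 <- r5: IF@2 ID@3 stall=0 (-) EX@4 MEM@5 WB@6
I2 ld r1 <- r2: IF@3 ID@4 stall=0 (-) EX@5 MEM@6 WB@7
I3 add r4 <- r3,r2: IF@4 ID@5 stall=1 (RAW on I1.r3 (WB@6)) EX@7 MEM@8 WB@9
I4 ld r2 <- r3: IF@5 ID@7 stall=0 (-) EX@8 MEM@9 WB@10
I5 ld r4 <- r1: IF@7 ID@8 stall=0 (-) EX@9 MEM@10 WB@11

Answer: 11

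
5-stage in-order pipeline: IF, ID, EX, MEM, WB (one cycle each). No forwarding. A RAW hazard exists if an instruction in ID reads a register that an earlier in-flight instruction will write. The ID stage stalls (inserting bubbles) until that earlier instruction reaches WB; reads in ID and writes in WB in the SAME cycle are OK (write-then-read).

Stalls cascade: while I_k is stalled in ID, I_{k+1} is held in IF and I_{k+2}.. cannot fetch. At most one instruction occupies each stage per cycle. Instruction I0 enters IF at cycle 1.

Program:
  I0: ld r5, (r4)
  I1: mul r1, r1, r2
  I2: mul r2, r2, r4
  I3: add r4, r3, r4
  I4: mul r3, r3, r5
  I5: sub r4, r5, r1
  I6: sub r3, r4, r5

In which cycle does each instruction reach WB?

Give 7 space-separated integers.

I0 ld r5 <- r4: IF@1 ID@2 stall=0 (-) EX@3 MEM@4 WB@5
I1 mul r1 <- r1,r2: IF@2 ID@3 stall=0 (-) EX@4 MEM@5 WB@6
I2 mul r2 <- r2,r4: IF@3 ID@4 stall=0 (-) EX@5 MEM@6 WB@7
I3 add r4 <- r3,r4: IF@4 ID@5 stall=0 (-) EX@6 MEM@7 WB@8
I4 mul r3 <- r3,r5: IF@5 ID@6 stall=0 (-) EX@7 MEM@8 WB@9
I5 sub r4 <- r5,r1: IF@6 ID@7 stall=0 (-) EX@8 MEM@9 WB@10
I6 sub r3 <- r4,r5: IF@7 ID@8 stall=2 (RAW on I5.r4 (WB@10)) EX@11 MEM@12 WB@13

Answer: 5 6 7 8 9 10 13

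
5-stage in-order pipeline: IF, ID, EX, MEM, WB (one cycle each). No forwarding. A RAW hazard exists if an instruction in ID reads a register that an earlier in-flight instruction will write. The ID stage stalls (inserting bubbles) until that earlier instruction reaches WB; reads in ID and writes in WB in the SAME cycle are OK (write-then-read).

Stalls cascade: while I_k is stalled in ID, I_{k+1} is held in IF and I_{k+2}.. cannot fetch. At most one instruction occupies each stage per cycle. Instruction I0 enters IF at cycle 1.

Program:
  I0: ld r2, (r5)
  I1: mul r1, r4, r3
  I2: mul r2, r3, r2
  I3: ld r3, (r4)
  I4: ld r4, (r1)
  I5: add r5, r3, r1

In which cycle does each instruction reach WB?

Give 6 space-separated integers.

Answer: 5 6 8 9 10 12

Derivation:
I0 ld r2 <- r5: IF@1 ID@2 stall=0 (-) EX@3 MEM@4 WB@5
I1 mul r1 <- r4,r3: IF@2 ID@3 stall=0 (-) EX@4 MEM@5 WB@6
I2 mul r2 <- r3,r2: IF@3 ID@4 stall=1 (RAW on I0.r2 (WB@5)) EX@6 MEM@7 WB@8
I3 ld r3 <- r4: IF@4 ID@6 stall=0 (-) EX@7 MEM@8 WB@9
I4 ld r4 <- r1: IF@6 ID@7 stall=0 (-) EX@8 MEM@9 WB@10
I5 add r5 <- r3,r1: IF@7 ID@8 stall=1 (RAW on I3.r3 (WB@9)) EX@10 MEM@11 WB@12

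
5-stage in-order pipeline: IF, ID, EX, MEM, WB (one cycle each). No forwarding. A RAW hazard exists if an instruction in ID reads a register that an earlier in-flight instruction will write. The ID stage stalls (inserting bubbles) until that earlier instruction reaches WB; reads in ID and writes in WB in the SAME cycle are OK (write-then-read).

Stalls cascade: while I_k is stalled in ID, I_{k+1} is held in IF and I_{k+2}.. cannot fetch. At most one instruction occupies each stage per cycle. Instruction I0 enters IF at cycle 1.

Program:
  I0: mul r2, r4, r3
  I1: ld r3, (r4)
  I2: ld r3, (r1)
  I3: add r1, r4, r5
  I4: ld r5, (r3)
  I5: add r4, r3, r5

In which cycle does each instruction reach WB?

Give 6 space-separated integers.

Answer: 5 6 7 8 10 13

Derivation:
I0 mul r2 <- r4,r3: IF@1 ID@2 stall=0 (-) EX@3 MEM@4 WB@5
I1 ld r3 <- r4: IF@2 ID@3 stall=0 (-) EX@4 MEM@5 WB@6
I2 ld r3 <- r1: IF@3 ID@4 stall=0 (-) EX@5 MEM@6 WB@7
I3 add r1 <- r4,r5: IF@4 ID@5 stall=0 (-) EX@6 MEM@7 WB@8
I4 ld r5 <- r3: IF@5 ID@6 stall=1 (RAW on I2.r3 (WB@7)) EX@8 MEM@9 WB@10
I5 add r4 <- r3,r5: IF@6 ID@8 stall=2 (RAW on I4.r5 (WB@10)) EX@11 MEM@12 WB@13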